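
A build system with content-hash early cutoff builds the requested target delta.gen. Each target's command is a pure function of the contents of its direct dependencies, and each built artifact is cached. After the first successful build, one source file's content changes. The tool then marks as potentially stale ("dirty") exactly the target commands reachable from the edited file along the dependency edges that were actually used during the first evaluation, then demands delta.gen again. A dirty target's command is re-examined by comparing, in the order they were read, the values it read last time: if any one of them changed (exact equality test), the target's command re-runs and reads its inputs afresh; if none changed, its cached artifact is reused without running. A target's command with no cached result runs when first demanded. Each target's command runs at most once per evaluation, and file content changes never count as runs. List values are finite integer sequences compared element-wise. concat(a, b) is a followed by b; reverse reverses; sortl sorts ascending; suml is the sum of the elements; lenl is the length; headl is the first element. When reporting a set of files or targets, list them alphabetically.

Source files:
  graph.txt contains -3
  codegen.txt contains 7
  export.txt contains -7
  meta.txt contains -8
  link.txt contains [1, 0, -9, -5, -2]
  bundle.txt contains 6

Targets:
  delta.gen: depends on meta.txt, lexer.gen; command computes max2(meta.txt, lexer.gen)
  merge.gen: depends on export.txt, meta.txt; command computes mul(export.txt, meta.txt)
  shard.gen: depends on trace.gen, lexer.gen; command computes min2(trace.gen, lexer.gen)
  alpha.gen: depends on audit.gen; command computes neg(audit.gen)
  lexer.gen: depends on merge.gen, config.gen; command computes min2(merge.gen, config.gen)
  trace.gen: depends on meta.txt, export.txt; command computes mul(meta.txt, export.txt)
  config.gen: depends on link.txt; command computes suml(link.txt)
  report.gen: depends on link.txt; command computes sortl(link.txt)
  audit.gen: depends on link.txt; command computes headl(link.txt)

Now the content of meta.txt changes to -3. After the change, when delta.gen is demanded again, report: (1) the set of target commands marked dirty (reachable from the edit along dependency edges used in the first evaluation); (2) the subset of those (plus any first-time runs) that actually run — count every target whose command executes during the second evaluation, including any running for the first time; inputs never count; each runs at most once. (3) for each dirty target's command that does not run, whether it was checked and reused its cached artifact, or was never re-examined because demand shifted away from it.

Marked dirty: delta.gen, lexer.gen, merge.gen.
Target commands that run: delta.gen, lexer.gen, merge.gen — 3 in total.
Every dirty target's command ran.

First evaluation (everything demanded from the output):
  config.gen = suml([1, 0, -9, -5, -2]) = -15
  merge.gen = mul(-7, -8) = 56
  lexer.gen = min2(56, -15) = -15
  delta.gen = max2(-8, -15) = -8

Propagation after the edit:
  merge.gen: runs — meta.txt -8->-3; result 21.
  lexer.gen: runs — merge.gen 56->21; result -15 (same value as before).
  delta.gen: runs — meta.txt -8->-3; result -3.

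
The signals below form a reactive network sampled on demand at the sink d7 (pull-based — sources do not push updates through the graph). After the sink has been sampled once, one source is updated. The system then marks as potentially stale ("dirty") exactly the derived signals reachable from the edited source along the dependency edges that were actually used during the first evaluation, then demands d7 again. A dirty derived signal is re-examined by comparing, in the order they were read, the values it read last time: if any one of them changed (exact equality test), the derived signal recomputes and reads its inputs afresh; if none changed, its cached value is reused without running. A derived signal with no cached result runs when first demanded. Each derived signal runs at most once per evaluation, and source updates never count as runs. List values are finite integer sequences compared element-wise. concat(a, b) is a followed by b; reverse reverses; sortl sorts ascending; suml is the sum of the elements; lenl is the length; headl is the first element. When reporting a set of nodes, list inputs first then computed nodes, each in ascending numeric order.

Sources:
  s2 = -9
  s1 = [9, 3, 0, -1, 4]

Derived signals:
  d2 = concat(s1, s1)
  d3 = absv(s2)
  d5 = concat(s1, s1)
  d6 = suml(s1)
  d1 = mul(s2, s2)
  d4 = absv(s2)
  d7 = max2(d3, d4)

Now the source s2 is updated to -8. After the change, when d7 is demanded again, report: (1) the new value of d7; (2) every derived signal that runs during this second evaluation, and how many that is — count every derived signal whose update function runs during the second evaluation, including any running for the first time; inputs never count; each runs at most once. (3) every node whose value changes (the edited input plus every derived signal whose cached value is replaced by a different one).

Initial pass — values computed on the first demand:
  d3 = absv(-9) = 9
  d4 = absv(-9) = 9
  d7 = max2(9, 9) = 9

Second demand — change propagation:
  d3: re-runs because s2 -9->-8; new result 8.
  d4: re-runs because s2 -9->-8; new result 8.
  d7: re-runs because d3 9->8; d4 9->8; new result 8.

d7 now evaluates to 8.
Run set: d3, d4, d7 (3 run).
Changed values: s2, d3, d4, d7.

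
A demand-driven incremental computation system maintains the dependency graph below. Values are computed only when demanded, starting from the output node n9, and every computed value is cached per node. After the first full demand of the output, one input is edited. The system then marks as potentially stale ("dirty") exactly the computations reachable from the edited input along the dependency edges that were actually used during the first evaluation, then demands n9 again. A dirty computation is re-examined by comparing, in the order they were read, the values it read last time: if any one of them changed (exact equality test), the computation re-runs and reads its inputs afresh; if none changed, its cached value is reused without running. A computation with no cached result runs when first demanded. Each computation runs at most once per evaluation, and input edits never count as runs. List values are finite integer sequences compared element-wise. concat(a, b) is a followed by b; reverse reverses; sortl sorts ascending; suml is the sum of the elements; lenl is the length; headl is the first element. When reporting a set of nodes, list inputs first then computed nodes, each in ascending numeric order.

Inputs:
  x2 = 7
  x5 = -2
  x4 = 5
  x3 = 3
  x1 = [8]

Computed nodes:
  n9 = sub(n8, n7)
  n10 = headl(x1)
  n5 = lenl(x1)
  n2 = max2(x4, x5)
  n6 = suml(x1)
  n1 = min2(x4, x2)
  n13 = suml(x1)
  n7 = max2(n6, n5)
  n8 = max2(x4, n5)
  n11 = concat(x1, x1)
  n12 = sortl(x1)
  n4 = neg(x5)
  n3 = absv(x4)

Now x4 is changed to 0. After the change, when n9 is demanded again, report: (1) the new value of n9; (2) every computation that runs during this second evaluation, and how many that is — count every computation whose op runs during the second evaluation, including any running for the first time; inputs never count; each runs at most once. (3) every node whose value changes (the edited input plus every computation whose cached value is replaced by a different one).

New value of n9: -7.
Computations that run: n8, n9 — 2 in total.
Values that change: x4, n8, n9.

First evaluation (everything demanded from the output):
  n5 = lenl([8]) = 1
  n6 = suml([8]) = 8
  n7 = max2(8, 1) = 8
  n8 = max2(5, 1) = 5
  n9 = sub(5, 8) = -3

Propagation after the edit:
  n8: runs — x4 5->0; result 1.
  n9: runs — n8 5->1; result -7.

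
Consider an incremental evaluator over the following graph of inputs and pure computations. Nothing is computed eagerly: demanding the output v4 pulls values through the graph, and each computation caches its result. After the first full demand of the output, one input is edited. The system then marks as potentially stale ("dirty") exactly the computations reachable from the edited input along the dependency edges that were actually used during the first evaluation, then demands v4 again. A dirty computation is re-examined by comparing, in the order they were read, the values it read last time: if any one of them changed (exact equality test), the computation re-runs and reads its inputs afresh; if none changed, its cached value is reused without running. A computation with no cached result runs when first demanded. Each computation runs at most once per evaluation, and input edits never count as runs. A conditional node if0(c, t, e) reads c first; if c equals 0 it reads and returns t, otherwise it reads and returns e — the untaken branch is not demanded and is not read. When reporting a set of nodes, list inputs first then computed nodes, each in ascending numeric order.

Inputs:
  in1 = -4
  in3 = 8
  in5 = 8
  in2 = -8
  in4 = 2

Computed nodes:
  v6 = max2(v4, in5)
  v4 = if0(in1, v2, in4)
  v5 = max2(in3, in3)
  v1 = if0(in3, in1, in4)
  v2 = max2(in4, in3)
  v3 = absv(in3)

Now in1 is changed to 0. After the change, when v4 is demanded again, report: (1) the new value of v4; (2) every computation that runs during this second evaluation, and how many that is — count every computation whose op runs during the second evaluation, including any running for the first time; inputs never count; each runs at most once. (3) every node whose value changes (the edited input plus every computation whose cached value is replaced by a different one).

v4 now evaluates to 8.
Run set: v2, v4 (2 run).
Changed values: in1, v4.
The important point: the flipped condition pulls in fresh nodes; v2 runs for the first time.

Initial pass — values computed on the first demand:
  v4 = if0(in1=-4 -> else branch in4) = 2

Second demand — change propagation:
  v2: newly demanded (no cache) — executes and yields 8.
  v4: re-runs because in1 -4->0; new result 8.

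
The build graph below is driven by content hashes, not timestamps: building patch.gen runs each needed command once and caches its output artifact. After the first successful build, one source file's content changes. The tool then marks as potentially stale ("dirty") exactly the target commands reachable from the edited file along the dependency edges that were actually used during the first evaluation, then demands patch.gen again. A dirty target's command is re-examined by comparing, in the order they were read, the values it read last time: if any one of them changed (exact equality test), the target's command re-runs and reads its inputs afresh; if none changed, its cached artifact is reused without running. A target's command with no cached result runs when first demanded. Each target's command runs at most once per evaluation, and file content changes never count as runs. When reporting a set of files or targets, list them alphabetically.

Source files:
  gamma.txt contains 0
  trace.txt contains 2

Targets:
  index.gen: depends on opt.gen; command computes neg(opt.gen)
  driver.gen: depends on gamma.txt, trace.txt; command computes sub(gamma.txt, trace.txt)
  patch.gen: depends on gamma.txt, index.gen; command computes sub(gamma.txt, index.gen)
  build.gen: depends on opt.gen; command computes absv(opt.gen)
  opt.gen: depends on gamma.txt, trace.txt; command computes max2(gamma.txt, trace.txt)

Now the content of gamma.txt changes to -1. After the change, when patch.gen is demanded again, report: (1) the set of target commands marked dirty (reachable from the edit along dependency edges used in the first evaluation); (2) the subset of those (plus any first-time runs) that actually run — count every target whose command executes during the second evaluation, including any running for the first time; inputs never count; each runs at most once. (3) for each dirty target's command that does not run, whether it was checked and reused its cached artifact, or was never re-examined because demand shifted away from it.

Dirty set: index.gen, opt.gen, patch.gen.
Run set: opt.gen, patch.gen (2 run).
Re-examined without running (cache reused): index.gen.
The important point: at index.gen every value read last time is unchanged, so the dirty flag clears without a run.

Initial pass — values computed on the first demand:
  opt.gen = max2(0, 2) = 2
  index.gen = neg(2) = -2
  patch.gen = sub(0, -2) = 2

Second demand — change propagation:
  opt.gen: re-runs because gamma.txt 0->-1; new result 2 (unchanged).
  index.gen: re-examined; everything it read last time is the same (opt.gen unchanged) — cache -2 kept, no run.
  patch.gen: re-runs because gamma.txt 0->-1; new result 1.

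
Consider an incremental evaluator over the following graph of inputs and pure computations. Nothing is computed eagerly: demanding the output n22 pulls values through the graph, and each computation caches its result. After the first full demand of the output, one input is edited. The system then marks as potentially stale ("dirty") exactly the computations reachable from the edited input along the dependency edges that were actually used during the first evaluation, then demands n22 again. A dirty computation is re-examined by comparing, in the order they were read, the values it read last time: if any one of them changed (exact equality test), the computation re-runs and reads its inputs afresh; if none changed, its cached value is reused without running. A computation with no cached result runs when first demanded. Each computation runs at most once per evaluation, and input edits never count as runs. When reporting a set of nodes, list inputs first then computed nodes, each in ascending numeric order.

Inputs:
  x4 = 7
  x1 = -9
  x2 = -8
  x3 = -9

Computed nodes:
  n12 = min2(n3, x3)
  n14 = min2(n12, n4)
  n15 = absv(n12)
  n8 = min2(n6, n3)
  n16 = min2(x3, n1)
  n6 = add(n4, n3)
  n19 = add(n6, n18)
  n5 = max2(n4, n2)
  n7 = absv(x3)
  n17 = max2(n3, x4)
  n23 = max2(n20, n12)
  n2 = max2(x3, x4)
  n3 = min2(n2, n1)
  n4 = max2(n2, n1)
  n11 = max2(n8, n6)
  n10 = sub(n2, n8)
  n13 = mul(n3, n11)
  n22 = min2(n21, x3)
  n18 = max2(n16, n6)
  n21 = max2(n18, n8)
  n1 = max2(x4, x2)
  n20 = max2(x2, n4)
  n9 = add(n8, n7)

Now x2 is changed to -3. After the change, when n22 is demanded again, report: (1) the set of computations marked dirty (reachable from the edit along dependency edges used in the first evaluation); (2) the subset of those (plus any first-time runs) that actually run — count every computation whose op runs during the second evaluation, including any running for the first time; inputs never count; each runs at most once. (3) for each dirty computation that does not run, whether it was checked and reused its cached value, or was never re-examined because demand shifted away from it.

Initial pass — values computed on the first demand:
  n1 = max2(7, -8) = 7
  n2 = max2(-9, 7) = 7
  n3 = min2(7, 7) = 7
  n4 = max2(7, 7) = 7
  n6 = add(7, 7) = 14
  n8 = min2(14, 7) = 7
  n16 = min2(-9, 7) = -9
  n18 = max2(-9, 14) = 14
  n21 = max2(14, 7) = 14
  n22 = min2(14, -9) = -9

Second demand — change propagation:
  n1: re-runs because x2 -8->-3; new result 7 (unchanged).
  n3: re-examined; everything it read last time is the same (n2 unchanged, n1 unchanged) — cache 7 kept, no run.
  n4: re-examined; everything it read last time is the same (n2 unchanged, n1 unchanged) — cache 7 kept, no run.
  n6: re-examined; everything it read last time is the same (n4 unchanged, n3 unchanged) — cache 14 kept, no run.
  n8: re-examined; everything it read last time is the same (n6 unchanged, n3 unchanged) — cache 7 kept, no run.
  n16: re-examined; everything it read last time is the same (x3 unchanged, n1 unchanged) — cache -9 kept, no run.
  n18: re-examined; everything it read last time is the same (n16 unchanged, n6 unchanged) — cache 14 kept, no run.
  n21: re-examined; everything it read last time is the same (n18 unchanged, n8 unchanged) — cache 14 kept, no run.
  n22: re-examined; everything it read last time is the same (n21 unchanged, x3 unchanged) — cache -9 kept, no run.

The important point: n1 recomputes to an identical value, and the output ends up unchanged.

Dirty set: n1, n3, n4, n6, n8, n16, n18, n21, n22.
Run set: n1 (1 run).
Re-examined without running (cache reused): n3, n4, n6, n8, n16, n18, n21, n22.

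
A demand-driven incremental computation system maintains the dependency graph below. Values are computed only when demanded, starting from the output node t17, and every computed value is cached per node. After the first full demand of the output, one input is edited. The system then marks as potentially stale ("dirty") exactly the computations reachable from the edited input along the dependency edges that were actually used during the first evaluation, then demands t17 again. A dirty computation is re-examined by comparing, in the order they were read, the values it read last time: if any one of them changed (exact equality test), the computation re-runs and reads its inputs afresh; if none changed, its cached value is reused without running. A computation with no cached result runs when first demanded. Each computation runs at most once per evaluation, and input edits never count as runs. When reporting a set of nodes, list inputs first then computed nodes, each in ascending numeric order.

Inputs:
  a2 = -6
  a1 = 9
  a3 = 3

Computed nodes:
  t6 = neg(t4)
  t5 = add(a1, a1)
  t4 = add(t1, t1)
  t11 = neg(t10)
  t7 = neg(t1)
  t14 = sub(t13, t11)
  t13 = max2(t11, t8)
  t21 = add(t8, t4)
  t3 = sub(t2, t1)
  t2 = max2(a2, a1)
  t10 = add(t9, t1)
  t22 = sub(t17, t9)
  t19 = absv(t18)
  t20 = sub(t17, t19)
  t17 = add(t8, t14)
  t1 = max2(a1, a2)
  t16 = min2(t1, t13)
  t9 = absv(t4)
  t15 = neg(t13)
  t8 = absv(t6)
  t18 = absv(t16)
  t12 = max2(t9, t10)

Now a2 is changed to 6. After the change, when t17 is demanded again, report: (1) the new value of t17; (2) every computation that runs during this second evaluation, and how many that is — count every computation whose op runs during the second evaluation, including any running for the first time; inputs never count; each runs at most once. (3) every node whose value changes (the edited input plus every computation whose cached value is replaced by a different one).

New value of t17: 63.
Computations that run: t1 — 1 in total.
Values that change: a2.
Key observation: the change is absorbed at t1 — it re-runs but produces the same value, and the output's value is unchanged.

First evaluation (everything demanded from the output):
  t1 = max2(9, -6) = 9
  t4 = add(9, 9) = 18
  t6 = neg(18) = -18
  t8 = absv(-18) = 18
  t9 = absv(18) = 18
  t10 = add(18, 9) = 27
  t11 = neg(27) = -27
  t13 = max2(-27, 18) = 18
  t14 = sub(18, -27) = 45
  t17 = add(18, 45) = 63

Propagation after the edit:
  t1: runs — a2 -6->6; result 9 (same value as before).
  t4: checked — values it read are unchanged (t1 unchanged, t1 unchanged); reused cached 18 without running.
  t6: checked — values it read are unchanged (t4 unchanged); reused cached -18 without running.
  t8: checked — values it read are unchanged (t6 unchanged); reused cached 18 without running.
  t9: checked — values it read are unchanged (t4 unchanged); reused cached 18 without running.
  t10: checked — values it read are unchanged (t9 unchanged, t1 unchanged); reused cached 27 without running.
  t11: checked — values it read are unchanged (t10 unchanged); reused cached -27 without running.
  t13: checked — values it read are unchanged (t11 unchanged, t8 unchanged); reused cached 18 without running.
  t14: checked — values it read are unchanged (t13 unchanged, t11 unchanged); reused cached 45 without running.
  t17: checked — values it read are unchanged (t8 unchanged, t14 unchanged); reused cached 63 without running.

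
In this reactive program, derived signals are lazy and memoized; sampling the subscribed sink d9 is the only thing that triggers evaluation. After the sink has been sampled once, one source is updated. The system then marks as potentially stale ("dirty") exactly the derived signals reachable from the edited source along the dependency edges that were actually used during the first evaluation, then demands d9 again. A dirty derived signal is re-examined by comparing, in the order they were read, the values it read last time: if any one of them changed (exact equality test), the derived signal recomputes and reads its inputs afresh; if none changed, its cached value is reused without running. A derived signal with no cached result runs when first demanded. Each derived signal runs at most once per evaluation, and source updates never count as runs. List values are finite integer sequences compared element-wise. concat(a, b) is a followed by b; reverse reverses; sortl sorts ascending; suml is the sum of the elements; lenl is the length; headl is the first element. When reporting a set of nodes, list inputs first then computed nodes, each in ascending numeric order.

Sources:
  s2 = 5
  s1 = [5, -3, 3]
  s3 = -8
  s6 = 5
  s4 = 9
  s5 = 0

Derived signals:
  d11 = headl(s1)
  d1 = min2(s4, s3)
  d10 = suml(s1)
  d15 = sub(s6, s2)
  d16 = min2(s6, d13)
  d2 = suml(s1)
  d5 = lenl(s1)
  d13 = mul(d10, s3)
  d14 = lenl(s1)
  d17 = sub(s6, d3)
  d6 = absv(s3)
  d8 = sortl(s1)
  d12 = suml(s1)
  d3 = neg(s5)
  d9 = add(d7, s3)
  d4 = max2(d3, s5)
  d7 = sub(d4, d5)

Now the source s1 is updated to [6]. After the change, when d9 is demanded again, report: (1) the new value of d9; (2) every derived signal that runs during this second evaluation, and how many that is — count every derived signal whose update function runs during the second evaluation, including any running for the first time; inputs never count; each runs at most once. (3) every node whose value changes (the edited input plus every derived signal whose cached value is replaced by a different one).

First demand of the output computes:
  d3 = neg(0) = 0
  d4 = max2(0, 0) = 0
  d5 = lenl([5, -3, 3]) = 3
  d7 = sub(0, 3) = -3
  d9 = add(-3, -8) = -11

After the edit, cleaning proceeds:
  d5: a read changed (s1 [5, -3, 3]->[6]) — executes, giving 1.
  d7: a read changed (d5 3->1) — executes, giving -1.
  d9: a read changed (d7 -3->-1) — executes, giving -9.

Demanding d9 again yields -9.
3 derived signals run: d5, d7, d9.
The nodes whose values change: s1, d5, d7, d9.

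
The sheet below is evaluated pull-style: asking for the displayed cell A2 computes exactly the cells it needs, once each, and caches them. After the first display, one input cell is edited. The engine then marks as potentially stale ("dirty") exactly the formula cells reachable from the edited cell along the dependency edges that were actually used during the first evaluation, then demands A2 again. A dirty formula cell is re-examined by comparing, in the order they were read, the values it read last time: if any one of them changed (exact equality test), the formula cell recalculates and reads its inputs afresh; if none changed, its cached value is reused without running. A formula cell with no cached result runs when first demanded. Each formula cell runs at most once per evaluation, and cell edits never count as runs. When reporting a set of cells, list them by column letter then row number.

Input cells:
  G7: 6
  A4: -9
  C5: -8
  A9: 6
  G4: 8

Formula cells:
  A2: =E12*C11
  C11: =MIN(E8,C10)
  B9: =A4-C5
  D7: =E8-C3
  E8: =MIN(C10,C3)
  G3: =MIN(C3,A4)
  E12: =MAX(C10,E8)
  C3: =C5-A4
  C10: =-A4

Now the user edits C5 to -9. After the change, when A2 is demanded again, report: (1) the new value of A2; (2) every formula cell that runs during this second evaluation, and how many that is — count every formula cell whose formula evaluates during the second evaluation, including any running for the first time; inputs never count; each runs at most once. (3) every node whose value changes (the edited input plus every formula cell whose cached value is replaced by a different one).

First demand of the output computes:
  C3 = -8 - -9 = 1
  C10 = -(-9) = 9
  E8 = MIN(9, 1) = 1
  C11 = MIN(1, 9) = 1
  E12 = MAX(9, 1) = 9
  A2 = 9 * 1 = 9

After the edit, cleaning proceeds:
  C3: a read changed (C5 -8->-9) — executes, giving 0.
  E8: a read changed (C3 1->0) — executes, giving 0.
  C11: a read changed (E8 1->0) — executes, giving 0.
  E12: a read changed (E8 1->0) — executes, giving 9 — identical to its old value.
  A2: a read changed (C11 1->0) — executes, giving 0.

Demanding A2 again yields 0.
5 formula cells run: A2, C3, C11, E8, E12.
The nodes whose values change: A2, C3, C5, C11, E8.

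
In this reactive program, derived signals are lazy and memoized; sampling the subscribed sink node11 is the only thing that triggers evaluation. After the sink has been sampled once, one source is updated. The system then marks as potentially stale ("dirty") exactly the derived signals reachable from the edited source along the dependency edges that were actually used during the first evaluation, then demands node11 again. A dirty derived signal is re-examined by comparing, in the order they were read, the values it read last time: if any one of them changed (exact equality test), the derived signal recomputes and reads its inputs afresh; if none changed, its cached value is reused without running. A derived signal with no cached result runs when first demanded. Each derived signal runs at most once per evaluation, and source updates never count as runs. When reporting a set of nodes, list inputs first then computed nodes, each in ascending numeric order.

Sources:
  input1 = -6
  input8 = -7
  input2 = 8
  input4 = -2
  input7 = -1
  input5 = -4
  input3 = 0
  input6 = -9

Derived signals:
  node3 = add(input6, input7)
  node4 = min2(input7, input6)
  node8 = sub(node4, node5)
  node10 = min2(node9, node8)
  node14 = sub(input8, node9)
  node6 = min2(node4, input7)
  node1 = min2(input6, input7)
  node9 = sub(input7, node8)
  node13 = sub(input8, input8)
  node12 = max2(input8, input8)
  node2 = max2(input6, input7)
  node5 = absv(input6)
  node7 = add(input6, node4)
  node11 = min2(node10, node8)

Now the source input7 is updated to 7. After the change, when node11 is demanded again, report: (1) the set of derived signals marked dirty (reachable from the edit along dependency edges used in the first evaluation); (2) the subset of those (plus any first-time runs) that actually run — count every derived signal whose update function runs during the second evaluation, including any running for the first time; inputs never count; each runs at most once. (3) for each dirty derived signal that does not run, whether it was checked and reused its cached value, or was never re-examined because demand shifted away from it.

The edit dirties: node4, node8, node9, node10, node11.
3 derived signals run: node4, node9, node10.
Cache hits after checking: node8, node11.
Note where the cutoff bites: node8 is checked, finds nothing changed, and keeps its cache.

First demand of the output computes:
  node4 = min2(-1, -9) = -9
  node5 = absv(-9) = 9
  node8 = sub(-9, 9) = -18
  node9 = sub(-1, -18) = 17
  node10 = min2(17, -18) = -18
  node11 = min2(-18, -18) = -18

After the edit, cleaning proceeds:
  node4: a read changed (input7 -1->7) — executes, giving -9 — identical to its old value.
  node8: dirty, but its reads are unchanged (node4 unchanged, node5 unchanged); cached -18 stands.
  node9: a read changed (input7 -1->7) — executes, giving 25.
  node10: a read changed (node9 17->25) — executes, giving -18 — identical to its old value.
  node11: dirty, but its reads are unchanged (node10 unchanged, node8 unchanged); cached -18 stands.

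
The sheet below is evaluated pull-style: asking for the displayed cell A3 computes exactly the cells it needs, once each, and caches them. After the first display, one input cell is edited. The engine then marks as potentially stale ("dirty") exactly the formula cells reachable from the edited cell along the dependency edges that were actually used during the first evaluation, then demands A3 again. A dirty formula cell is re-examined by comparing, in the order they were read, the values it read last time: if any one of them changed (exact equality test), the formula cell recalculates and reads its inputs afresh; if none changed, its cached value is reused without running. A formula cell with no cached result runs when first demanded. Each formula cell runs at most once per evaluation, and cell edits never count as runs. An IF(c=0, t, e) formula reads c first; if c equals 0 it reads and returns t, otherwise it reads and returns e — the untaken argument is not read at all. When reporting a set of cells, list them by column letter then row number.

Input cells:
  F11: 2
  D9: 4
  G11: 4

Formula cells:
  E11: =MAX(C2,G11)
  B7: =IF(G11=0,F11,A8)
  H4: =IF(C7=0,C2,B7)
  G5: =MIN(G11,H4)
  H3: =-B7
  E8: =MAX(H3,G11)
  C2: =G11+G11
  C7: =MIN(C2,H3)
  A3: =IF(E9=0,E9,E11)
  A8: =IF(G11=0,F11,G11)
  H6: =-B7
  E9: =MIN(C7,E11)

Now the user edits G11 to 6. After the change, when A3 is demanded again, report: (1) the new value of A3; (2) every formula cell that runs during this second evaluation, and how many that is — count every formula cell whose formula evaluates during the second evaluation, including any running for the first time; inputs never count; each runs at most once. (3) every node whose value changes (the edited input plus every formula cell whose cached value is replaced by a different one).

Demanding A3 again yields 12.
8 formula cells run: A3, A8, B7, C2, C7, E9, E11, H3.
The nodes whose values change: A3, A8, B7, C2, C7, E9, E11, G11, H3.

First demand of the output computes:
  A8 = IF(G11=0: G11=4 -> else branch G11) = 4
  B7 = IF(G11=0: G11=4 -> else branch A8) = 4
  C2 = 4 + 4 = 8
  E11 = MAX(8, 4) = 8
  H3 = -(4) = -4
  C7 = MIN(8, -4) = -4
  E9 = MIN(-4, 8) = -4
  A3 = IF(E9=0: E9=-4 -> else branch E11) = 8

After the edit, cleaning proceeds:
  A8: a read changed (G11 4->6; G11 4->6) — executes, giving 6.
  B7: a read changed (G11 4->6; A8 4->6) — executes, giving 6.
  C2: a read changed (G11 4->6; G11 4->6) — executes, giving 12.
  E11: a read changed (C2 8->12; G11 4->6) — executes, giving 12.
  H3: a read changed (B7 4->6) — executes, giving -6.
  C7: a read changed (C2 8->12; H3 -4->-6) — executes, giving -6.
  E9: a read changed (C7 -4->-6; E11 8->12) — executes, giving -6.
  A3: a read changed (E9 -4->-6; E11 8->12) — executes, giving 12.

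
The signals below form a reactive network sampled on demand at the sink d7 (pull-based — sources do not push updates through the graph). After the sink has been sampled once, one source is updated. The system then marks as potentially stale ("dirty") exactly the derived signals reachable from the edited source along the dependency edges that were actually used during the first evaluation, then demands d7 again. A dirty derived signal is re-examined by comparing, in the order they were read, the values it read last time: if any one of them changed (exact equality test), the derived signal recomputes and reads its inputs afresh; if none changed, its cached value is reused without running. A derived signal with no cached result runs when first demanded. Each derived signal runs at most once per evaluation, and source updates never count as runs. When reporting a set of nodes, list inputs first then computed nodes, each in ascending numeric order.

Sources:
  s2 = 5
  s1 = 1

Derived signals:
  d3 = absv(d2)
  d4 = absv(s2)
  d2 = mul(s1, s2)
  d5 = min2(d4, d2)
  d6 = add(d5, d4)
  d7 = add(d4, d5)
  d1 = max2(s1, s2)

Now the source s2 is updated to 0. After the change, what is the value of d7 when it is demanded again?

Initial pass — values computed on the first demand:
  d2 = mul(1, 5) = 5
  d4 = absv(5) = 5
  d5 = min2(5, 5) = 5
  d7 = add(5, 5) = 10

Second demand — change propagation:
  d2: re-runs because s2 5->0; new result 0.
  d4: re-runs because s2 5->0; new result 0.
  d5: re-runs because d4 5->0; d2 5->0; new result 0.
  d7: re-runs because d4 5->0; d5 5->0; new result 0.

d7 now evaluates to 0.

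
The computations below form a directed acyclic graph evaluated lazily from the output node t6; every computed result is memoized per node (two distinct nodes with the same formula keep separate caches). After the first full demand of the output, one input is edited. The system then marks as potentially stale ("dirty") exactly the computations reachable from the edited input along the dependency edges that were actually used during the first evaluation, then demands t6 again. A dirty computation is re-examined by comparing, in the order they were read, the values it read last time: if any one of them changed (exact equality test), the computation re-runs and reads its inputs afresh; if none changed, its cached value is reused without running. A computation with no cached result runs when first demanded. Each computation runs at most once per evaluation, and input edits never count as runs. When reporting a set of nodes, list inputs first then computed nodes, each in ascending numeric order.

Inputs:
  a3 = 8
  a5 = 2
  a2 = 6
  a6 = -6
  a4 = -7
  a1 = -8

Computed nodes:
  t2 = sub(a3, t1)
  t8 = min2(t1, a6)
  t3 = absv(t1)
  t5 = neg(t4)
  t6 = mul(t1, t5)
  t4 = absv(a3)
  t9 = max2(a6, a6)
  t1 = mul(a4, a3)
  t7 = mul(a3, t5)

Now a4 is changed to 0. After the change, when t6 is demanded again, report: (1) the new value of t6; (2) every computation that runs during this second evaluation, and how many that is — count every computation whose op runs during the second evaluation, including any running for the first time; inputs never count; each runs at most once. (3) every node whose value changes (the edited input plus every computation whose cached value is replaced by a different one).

Demanding t6 again yields 0.
2 computations run: t1, t6.
The nodes whose values change: a4, t1, t6.

First demand of the output computes:
  t1 = mul(-7, 8) = -56
  t4 = absv(8) = 8
  t5 = neg(8) = -8
  t6 = mul(-56, -8) = 448

After the edit, cleaning proceeds:
  t1: a read changed (a4 -7->0) — executes, giving 0.
  t6: a read changed (t1 -56->0) — executes, giving 0.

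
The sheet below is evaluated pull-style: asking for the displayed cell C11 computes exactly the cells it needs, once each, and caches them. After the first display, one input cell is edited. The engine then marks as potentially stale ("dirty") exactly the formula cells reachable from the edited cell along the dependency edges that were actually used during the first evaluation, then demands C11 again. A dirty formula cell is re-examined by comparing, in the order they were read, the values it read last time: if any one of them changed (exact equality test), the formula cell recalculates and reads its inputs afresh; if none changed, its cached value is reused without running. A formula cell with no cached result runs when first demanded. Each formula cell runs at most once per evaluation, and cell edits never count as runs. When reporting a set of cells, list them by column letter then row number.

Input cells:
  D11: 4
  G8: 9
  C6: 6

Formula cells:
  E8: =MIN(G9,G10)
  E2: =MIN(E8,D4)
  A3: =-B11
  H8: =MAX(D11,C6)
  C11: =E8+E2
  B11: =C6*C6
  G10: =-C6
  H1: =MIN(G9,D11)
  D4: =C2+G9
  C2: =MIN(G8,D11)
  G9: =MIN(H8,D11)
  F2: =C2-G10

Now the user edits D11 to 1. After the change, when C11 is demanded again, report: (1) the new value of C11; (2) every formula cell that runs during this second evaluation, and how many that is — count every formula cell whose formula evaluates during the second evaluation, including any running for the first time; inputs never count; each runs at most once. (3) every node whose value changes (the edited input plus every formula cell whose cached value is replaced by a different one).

Demanding C11 again yields -12.
6 formula cells run: C2, D4, E2, E8, G9, H8.
The nodes whose values change: C2, D4, D11, G9.
Note where the cutoff bites: C11 is checked, finds nothing changed, and keeps its cache.

First demand of the output computes:
  C2 = MIN(9, 4) = 4
  G10 = -(6) = -6
  H8 = MAX(4, 6) = 6
  G9 = MIN(6, 4) = 4
  D4 = 4 + 4 = 8
  E8 = MIN(4, -6) = -6
  E2 = MIN(-6, 8) = -6
  C11 = -6 + -6 = -12

After the edit, cleaning proceeds:
  C2: a read changed (D11 4->1) — executes, giving 1.
  H8: a read changed (D11 4->1) — executes, giving 6 — identical to its old value.
  G9: a read changed (D11 4->1) — executes, giving 1.
  D4: a read changed (C2 4->1; G9 4->1) — executes, giving 2.
  E8: a read changed (G9 4->1) — executes, giving -6 — identical to its old value.
  E2: a read changed (D4 8->2) — executes, giving -6 — identical to its old value.
  C11: dirty, but its reads are unchanged (E8 unchanged, E2 unchanged); cached -12 stands.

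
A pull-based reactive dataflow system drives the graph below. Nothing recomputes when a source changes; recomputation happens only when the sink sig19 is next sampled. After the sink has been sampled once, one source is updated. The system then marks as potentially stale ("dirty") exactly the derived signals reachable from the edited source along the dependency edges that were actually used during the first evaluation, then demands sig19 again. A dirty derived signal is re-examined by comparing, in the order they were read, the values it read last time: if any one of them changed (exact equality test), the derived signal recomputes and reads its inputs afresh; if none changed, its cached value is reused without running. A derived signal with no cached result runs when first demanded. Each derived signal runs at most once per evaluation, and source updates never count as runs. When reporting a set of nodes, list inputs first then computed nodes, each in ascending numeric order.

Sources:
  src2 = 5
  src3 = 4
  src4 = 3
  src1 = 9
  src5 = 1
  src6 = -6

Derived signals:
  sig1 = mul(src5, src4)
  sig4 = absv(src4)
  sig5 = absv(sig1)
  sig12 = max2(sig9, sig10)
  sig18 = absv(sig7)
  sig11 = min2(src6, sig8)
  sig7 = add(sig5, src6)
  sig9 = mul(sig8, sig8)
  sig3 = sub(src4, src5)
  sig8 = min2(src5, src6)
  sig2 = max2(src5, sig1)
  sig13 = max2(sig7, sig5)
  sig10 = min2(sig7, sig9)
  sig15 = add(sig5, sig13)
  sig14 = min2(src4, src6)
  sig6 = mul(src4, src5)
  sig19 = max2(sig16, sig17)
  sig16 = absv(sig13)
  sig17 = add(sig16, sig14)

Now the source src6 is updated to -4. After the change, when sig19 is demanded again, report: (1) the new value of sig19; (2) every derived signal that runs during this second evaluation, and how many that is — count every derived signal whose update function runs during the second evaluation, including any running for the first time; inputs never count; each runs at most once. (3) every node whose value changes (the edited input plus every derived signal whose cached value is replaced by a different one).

First evaluation (everything demanded from the output):
  sig1 = mul(1, 3) = 3
  sig5 = absv(3) = 3
  sig7 = add(3, -6) = -3
  sig13 = max2(-3, 3) = 3
  sig14 = min2(3, -6) = -6
  sig16 = absv(3) = 3
  sig17 = add(3, -6) = -3
  sig19 = max2(3, -3) = 3

Propagation after the edit:
  sig7: runs — src6 -6->-4; result -1.
  sig13: runs — sig7 -3->-1; result 3 (same value as before).
  sig14: runs — src6 -6->-4; result -4.
  sig16: checked — values it read are unchanged (sig13 unchanged); reused cached 3 without running.
  sig17: runs — sig14 -6->-4; result -1.
  sig19: runs — sig17 -3->-1; result 3 (same value as before).

Key observation: the cutoff stops propagation at sig16 — its inputs' values are unchanged, so it reuses its cache.

New value of sig19: 3.
Derived signals that run: sig7, sig13, sig14, sig17, sig19 — 5 in total.
Values that change: src6, sig7, sig14, sig17.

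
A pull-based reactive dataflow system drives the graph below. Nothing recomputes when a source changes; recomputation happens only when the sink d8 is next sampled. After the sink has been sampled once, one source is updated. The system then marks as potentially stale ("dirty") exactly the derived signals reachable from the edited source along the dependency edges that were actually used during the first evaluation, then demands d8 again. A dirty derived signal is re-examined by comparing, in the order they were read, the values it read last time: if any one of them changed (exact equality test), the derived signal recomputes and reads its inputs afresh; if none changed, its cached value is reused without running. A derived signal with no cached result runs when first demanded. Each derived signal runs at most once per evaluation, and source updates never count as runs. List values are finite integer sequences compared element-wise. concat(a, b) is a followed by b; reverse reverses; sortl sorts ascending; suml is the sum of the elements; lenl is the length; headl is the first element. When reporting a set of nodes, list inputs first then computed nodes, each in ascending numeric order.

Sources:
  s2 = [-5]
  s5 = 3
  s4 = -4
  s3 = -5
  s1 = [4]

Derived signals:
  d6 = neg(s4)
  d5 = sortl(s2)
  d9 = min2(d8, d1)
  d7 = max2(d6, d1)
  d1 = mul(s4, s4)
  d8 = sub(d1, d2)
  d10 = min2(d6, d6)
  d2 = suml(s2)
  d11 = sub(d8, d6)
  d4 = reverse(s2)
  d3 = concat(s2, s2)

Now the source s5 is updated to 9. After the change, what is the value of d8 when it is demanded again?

First evaluation (everything demanded from the output):
  d1 = mul(-4, -4) = 16
  d2 = suml([-5]) = -5
  d8 = sub(16, -5) = 21

Propagation after the edit:
  s5 feeds no computation that the output demands — nothing is marked dirty and nothing runs.

Key observation: s5 is never demanded by the output, so the edit triggers no recomputation at all.

New value of d8: 21.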